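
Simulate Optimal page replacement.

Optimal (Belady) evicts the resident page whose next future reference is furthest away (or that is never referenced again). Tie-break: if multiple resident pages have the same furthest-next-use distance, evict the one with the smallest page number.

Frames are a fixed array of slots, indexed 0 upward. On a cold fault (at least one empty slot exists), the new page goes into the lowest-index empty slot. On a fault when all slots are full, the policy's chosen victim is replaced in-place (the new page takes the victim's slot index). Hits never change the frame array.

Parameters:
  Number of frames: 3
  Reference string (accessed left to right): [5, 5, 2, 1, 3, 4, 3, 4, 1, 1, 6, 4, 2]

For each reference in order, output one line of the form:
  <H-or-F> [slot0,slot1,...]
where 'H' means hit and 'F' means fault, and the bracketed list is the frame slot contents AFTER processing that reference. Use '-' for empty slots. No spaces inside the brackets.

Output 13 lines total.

F [5,-,-]
H [5,-,-]
F [5,2,-]
F [5,2,1]
F [3,2,1]
F [3,4,1]
H [3,4,1]
H [3,4,1]
H [3,4,1]
H [3,4,1]
F [3,4,6]
H [3,4,6]
F [2,4,6]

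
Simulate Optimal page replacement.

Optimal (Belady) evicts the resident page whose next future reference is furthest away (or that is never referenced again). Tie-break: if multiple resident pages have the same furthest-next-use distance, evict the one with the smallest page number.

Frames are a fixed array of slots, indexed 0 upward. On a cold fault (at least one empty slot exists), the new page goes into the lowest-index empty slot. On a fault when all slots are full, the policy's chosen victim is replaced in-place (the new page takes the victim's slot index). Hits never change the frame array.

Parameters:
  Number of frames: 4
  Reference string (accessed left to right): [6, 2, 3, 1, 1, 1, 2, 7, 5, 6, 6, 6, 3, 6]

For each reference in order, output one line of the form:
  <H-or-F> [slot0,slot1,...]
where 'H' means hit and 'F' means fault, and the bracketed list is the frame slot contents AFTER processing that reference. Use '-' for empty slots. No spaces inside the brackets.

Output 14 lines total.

F [6,-,-,-]
F [6,2,-,-]
F [6,2,3,-]
F [6,2,3,1]
H [6,2,3,1]
H [6,2,3,1]
H [6,2,3,1]
F [6,2,3,7]
F [6,5,3,7]
H [6,5,3,7]
H [6,5,3,7]
H [6,5,3,7]
H [6,5,3,7]
H [6,5,3,7]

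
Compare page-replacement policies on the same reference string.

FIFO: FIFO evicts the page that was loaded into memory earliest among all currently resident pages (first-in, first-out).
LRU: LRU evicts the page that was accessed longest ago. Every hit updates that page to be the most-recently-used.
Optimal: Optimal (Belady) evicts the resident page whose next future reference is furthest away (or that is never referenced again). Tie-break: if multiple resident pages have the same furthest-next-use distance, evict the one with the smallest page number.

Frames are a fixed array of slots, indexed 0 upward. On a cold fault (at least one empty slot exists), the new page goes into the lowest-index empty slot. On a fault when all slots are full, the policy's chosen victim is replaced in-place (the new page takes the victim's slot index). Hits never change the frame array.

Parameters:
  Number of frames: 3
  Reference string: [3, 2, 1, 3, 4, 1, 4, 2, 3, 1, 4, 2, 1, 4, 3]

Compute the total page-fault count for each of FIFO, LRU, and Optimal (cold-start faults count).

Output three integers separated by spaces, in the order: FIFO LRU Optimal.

--- FIFO ---
  step 0: ref 3 -> FAULT, frames=[3,-,-] (faults so far: 1)
  step 1: ref 2 -> FAULT, frames=[3,2,-] (faults so far: 2)
  step 2: ref 1 -> FAULT, frames=[3,2,1] (faults so far: 3)
  step 3: ref 3 -> HIT, frames=[3,2,1] (faults so far: 3)
  step 4: ref 4 -> FAULT, evict 3, frames=[4,2,1] (faults so far: 4)
  step 5: ref 1 -> HIT, frames=[4,2,1] (faults so far: 4)
  step 6: ref 4 -> HIT, frames=[4,2,1] (faults so far: 4)
  step 7: ref 2 -> HIT, frames=[4,2,1] (faults so far: 4)
  step 8: ref 3 -> FAULT, evict 2, frames=[4,3,1] (faults so far: 5)
  step 9: ref 1 -> HIT, frames=[4,3,1] (faults so far: 5)
  step 10: ref 4 -> HIT, frames=[4,3,1] (faults so far: 5)
  step 11: ref 2 -> FAULT, evict 1, frames=[4,3,2] (faults so far: 6)
  step 12: ref 1 -> FAULT, evict 4, frames=[1,3,2] (faults so far: 7)
  step 13: ref 4 -> FAULT, evict 3, frames=[1,4,2] (faults so far: 8)
  step 14: ref 3 -> FAULT, evict 2, frames=[1,4,3] (faults so far: 9)
  FIFO total faults: 9
--- LRU ---
  step 0: ref 3 -> FAULT, frames=[3,-,-] (faults so far: 1)
  step 1: ref 2 -> FAULT, frames=[3,2,-] (faults so far: 2)
  step 2: ref 1 -> FAULT, frames=[3,2,1] (faults so far: 3)
  step 3: ref 3 -> HIT, frames=[3,2,1] (faults so far: 3)
  step 4: ref 4 -> FAULT, evict 2, frames=[3,4,1] (faults so far: 4)
  step 5: ref 1 -> HIT, frames=[3,4,1] (faults so far: 4)
  step 6: ref 4 -> HIT, frames=[3,4,1] (faults so far: 4)
  step 7: ref 2 -> FAULT, evict 3, frames=[2,4,1] (faults so far: 5)
  step 8: ref 3 -> FAULT, evict 1, frames=[2,4,3] (faults so far: 6)
  step 9: ref 1 -> FAULT, evict 4, frames=[2,1,3] (faults so far: 7)
  step 10: ref 4 -> FAULT, evict 2, frames=[4,1,3] (faults so far: 8)
  step 11: ref 2 -> FAULT, evict 3, frames=[4,1,2] (faults so far: 9)
  step 12: ref 1 -> HIT, frames=[4,1,2] (faults so far: 9)
  step 13: ref 4 -> HIT, frames=[4,1,2] (faults so far: 9)
  step 14: ref 3 -> FAULT, evict 2, frames=[4,1,3] (faults so far: 10)
  LRU total faults: 10
--- Optimal ---
  step 0: ref 3 -> FAULT, frames=[3,-,-] (faults so far: 1)
  step 1: ref 2 -> FAULT, frames=[3,2,-] (faults so far: 2)
  step 2: ref 1 -> FAULT, frames=[3,2,1] (faults so far: 3)
  step 3: ref 3 -> HIT, frames=[3,2,1] (faults so far: 3)
  step 4: ref 4 -> FAULT, evict 3, frames=[4,2,1] (faults so far: 4)
  step 5: ref 1 -> HIT, frames=[4,2,1] (faults so far: 4)
  step 6: ref 4 -> HIT, frames=[4,2,1] (faults so far: 4)
  step 7: ref 2 -> HIT, frames=[4,2,1] (faults so far: 4)
  step 8: ref 3 -> FAULT, evict 2, frames=[4,3,1] (faults so far: 5)
  step 9: ref 1 -> HIT, frames=[4,3,1] (faults so far: 5)
  step 10: ref 4 -> HIT, frames=[4,3,1] (faults so far: 5)
  step 11: ref 2 -> FAULT, evict 3, frames=[4,2,1] (faults so far: 6)
  step 12: ref 1 -> HIT, frames=[4,2,1] (faults so far: 6)
  step 13: ref 4 -> HIT, frames=[4,2,1] (faults so far: 6)
  step 14: ref 3 -> FAULT, evict 1, frames=[4,2,3] (faults so far: 7)
  Optimal total faults: 7

Answer: 9 10 7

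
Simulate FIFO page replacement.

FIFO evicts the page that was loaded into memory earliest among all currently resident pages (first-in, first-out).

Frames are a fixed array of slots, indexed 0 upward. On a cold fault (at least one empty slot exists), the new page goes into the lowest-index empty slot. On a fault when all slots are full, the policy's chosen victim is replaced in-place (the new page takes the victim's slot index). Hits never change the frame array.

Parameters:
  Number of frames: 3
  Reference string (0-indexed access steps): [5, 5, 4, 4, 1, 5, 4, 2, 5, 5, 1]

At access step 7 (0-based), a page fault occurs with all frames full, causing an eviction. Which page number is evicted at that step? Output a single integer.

Step 0: ref 5 -> FAULT, frames=[5,-,-]
Step 1: ref 5 -> HIT, frames=[5,-,-]
Step 2: ref 4 -> FAULT, frames=[5,4,-]
Step 3: ref 4 -> HIT, frames=[5,4,-]
Step 4: ref 1 -> FAULT, frames=[5,4,1]
Step 5: ref 5 -> HIT, frames=[5,4,1]
Step 6: ref 4 -> HIT, frames=[5,4,1]
Step 7: ref 2 -> FAULT, evict 5, frames=[2,4,1]
At step 7: evicted page 5

Answer: 5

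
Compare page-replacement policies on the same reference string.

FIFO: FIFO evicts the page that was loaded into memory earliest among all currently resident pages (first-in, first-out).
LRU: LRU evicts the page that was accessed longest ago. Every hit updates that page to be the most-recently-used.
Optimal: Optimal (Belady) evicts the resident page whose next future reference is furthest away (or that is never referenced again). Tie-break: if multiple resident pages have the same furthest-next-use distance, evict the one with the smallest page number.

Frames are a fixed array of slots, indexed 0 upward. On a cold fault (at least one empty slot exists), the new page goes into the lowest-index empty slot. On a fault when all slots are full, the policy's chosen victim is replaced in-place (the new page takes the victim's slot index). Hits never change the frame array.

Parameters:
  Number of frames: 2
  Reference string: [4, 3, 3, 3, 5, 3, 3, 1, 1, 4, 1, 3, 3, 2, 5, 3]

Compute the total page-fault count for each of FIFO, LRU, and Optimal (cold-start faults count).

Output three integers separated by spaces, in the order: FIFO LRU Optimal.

Answer: 9 9 8

Derivation:
--- FIFO ---
  step 0: ref 4 -> FAULT, frames=[4,-] (faults so far: 1)
  step 1: ref 3 -> FAULT, frames=[4,3] (faults so far: 2)
  step 2: ref 3 -> HIT, frames=[4,3] (faults so far: 2)
  step 3: ref 3 -> HIT, frames=[4,3] (faults so far: 2)
  step 4: ref 5 -> FAULT, evict 4, frames=[5,3] (faults so far: 3)
  step 5: ref 3 -> HIT, frames=[5,3] (faults so far: 3)
  step 6: ref 3 -> HIT, frames=[5,3] (faults so far: 3)
  step 7: ref 1 -> FAULT, evict 3, frames=[5,1] (faults so far: 4)
  step 8: ref 1 -> HIT, frames=[5,1] (faults so far: 4)
  step 9: ref 4 -> FAULT, evict 5, frames=[4,1] (faults so far: 5)
  step 10: ref 1 -> HIT, frames=[4,1] (faults so far: 5)
  step 11: ref 3 -> FAULT, evict 1, frames=[4,3] (faults so far: 6)
  step 12: ref 3 -> HIT, frames=[4,3] (faults so far: 6)
  step 13: ref 2 -> FAULT, evict 4, frames=[2,3] (faults so far: 7)
  step 14: ref 5 -> FAULT, evict 3, frames=[2,5] (faults so far: 8)
  step 15: ref 3 -> FAULT, evict 2, frames=[3,5] (faults so far: 9)
  FIFO total faults: 9
--- LRU ---
  step 0: ref 4 -> FAULT, frames=[4,-] (faults so far: 1)
  step 1: ref 3 -> FAULT, frames=[4,3] (faults so far: 2)
  step 2: ref 3 -> HIT, frames=[4,3] (faults so far: 2)
  step 3: ref 3 -> HIT, frames=[4,3] (faults so far: 2)
  step 4: ref 5 -> FAULT, evict 4, frames=[5,3] (faults so far: 3)
  step 5: ref 3 -> HIT, frames=[5,3] (faults so far: 3)
  step 6: ref 3 -> HIT, frames=[5,3] (faults so far: 3)
  step 7: ref 1 -> FAULT, evict 5, frames=[1,3] (faults so far: 4)
  step 8: ref 1 -> HIT, frames=[1,3] (faults so far: 4)
  step 9: ref 4 -> FAULT, evict 3, frames=[1,4] (faults so far: 5)
  step 10: ref 1 -> HIT, frames=[1,4] (faults so far: 5)
  step 11: ref 3 -> FAULT, evict 4, frames=[1,3] (faults so far: 6)
  step 12: ref 3 -> HIT, frames=[1,3] (faults so far: 6)
  step 13: ref 2 -> FAULT, evict 1, frames=[2,3] (faults so far: 7)
  step 14: ref 5 -> FAULT, evict 3, frames=[2,5] (faults so far: 8)
  step 15: ref 3 -> FAULT, evict 2, frames=[3,5] (faults so far: 9)
  LRU total faults: 9
--- Optimal ---
  step 0: ref 4 -> FAULT, frames=[4,-] (faults so far: 1)
  step 1: ref 3 -> FAULT, frames=[4,3] (faults so far: 2)
  step 2: ref 3 -> HIT, frames=[4,3] (faults so far: 2)
  step 3: ref 3 -> HIT, frames=[4,3] (faults so far: 2)
  step 4: ref 5 -> FAULT, evict 4, frames=[5,3] (faults so far: 3)
  step 5: ref 3 -> HIT, frames=[5,3] (faults so far: 3)
  step 6: ref 3 -> HIT, frames=[5,3] (faults so far: 3)
  step 7: ref 1 -> FAULT, evict 5, frames=[1,3] (faults so far: 4)
  step 8: ref 1 -> HIT, frames=[1,3] (faults so far: 4)
  step 9: ref 4 -> FAULT, evict 3, frames=[1,4] (faults so far: 5)
  step 10: ref 1 -> HIT, frames=[1,4] (faults so far: 5)
  step 11: ref 3 -> FAULT, evict 1, frames=[3,4] (faults so far: 6)
  step 12: ref 3 -> HIT, frames=[3,4] (faults so far: 6)
  step 13: ref 2 -> FAULT, evict 4, frames=[3,2] (faults so far: 7)
  step 14: ref 5 -> FAULT, evict 2, frames=[3,5] (faults so far: 8)
  step 15: ref 3 -> HIT, frames=[3,5] (faults so far: 8)
  Optimal total faults: 8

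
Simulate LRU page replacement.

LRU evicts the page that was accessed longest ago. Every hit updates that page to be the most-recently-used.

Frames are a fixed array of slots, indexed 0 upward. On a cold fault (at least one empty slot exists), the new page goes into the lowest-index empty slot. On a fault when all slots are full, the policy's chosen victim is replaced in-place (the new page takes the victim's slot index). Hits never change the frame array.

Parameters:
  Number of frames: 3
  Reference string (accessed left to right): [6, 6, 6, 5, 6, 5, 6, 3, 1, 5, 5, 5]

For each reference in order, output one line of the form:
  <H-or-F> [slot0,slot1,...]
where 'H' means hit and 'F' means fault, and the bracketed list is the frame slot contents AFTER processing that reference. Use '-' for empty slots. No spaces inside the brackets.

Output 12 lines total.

F [6,-,-]
H [6,-,-]
H [6,-,-]
F [6,5,-]
H [6,5,-]
H [6,5,-]
H [6,5,-]
F [6,5,3]
F [6,1,3]
F [5,1,3]
H [5,1,3]
H [5,1,3]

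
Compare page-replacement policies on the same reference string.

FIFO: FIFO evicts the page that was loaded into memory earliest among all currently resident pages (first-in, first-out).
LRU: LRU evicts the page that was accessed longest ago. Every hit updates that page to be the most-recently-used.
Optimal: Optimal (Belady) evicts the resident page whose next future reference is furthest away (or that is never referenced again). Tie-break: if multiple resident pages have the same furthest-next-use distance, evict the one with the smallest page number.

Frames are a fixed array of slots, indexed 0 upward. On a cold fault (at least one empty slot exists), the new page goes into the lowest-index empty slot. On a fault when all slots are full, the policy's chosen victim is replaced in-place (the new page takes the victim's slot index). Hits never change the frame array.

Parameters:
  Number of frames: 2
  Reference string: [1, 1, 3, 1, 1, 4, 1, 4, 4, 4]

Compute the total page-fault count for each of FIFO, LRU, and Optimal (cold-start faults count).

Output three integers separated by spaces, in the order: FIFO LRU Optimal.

Answer: 4 3 3

Derivation:
--- FIFO ---
  step 0: ref 1 -> FAULT, frames=[1,-] (faults so far: 1)
  step 1: ref 1 -> HIT, frames=[1,-] (faults so far: 1)
  step 2: ref 3 -> FAULT, frames=[1,3] (faults so far: 2)
  step 3: ref 1 -> HIT, frames=[1,3] (faults so far: 2)
  step 4: ref 1 -> HIT, frames=[1,3] (faults so far: 2)
  step 5: ref 4 -> FAULT, evict 1, frames=[4,3] (faults so far: 3)
  step 6: ref 1 -> FAULT, evict 3, frames=[4,1] (faults so far: 4)
  step 7: ref 4 -> HIT, frames=[4,1] (faults so far: 4)
  step 8: ref 4 -> HIT, frames=[4,1] (faults so far: 4)
  step 9: ref 4 -> HIT, frames=[4,1] (faults so far: 4)
  FIFO total faults: 4
--- LRU ---
  step 0: ref 1 -> FAULT, frames=[1,-] (faults so far: 1)
  step 1: ref 1 -> HIT, frames=[1,-] (faults so far: 1)
  step 2: ref 3 -> FAULT, frames=[1,3] (faults so far: 2)
  step 3: ref 1 -> HIT, frames=[1,3] (faults so far: 2)
  step 4: ref 1 -> HIT, frames=[1,3] (faults so far: 2)
  step 5: ref 4 -> FAULT, evict 3, frames=[1,4] (faults so far: 3)
  step 6: ref 1 -> HIT, frames=[1,4] (faults so far: 3)
  step 7: ref 4 -> HIT, frames=[1,4] (faults so far: 3)
  step 8: ref 4 -> HIT, frames=[1,4] (faults so far: 3)
  step 9: ref 4 -> HIT, frames=[1,4] (faults so far: 3)
  LRU total faults: 3
--- Optimal ---
  step 0: ref 1 -> FAULT, frames=[1,-] (faults so far: 1)
  step 1: ref 1 -> HIT, frames=[1,-] (faults so far: 1)
  step 2: ref 3 -> FAULT, frames=[1,3] (faults so far: 2)
  step 3: ref 1 -> HIT, frames=[1,3] (faults so far: 2)
  step 4: ref 1 -> HIT, frames=[1,3] (faults so far: 2)
  step 5: ref 4 -> FAULT, evict 3, frames=[1,4] (faults so far: 3)
  step 6: ref 1 -> HIT, frames=[1,4] (faults so far: 3)
  step 7: ref 4 -> HIT, frames=[1,4] (faults so far: 3)
  step 8: ref 4 -> HIT, frames=[1,4] (faults so far: 3)
  step 9: ref 4 -> HIT, frames=[1,4] (faults so far: 3)
  Optimal total faults: 3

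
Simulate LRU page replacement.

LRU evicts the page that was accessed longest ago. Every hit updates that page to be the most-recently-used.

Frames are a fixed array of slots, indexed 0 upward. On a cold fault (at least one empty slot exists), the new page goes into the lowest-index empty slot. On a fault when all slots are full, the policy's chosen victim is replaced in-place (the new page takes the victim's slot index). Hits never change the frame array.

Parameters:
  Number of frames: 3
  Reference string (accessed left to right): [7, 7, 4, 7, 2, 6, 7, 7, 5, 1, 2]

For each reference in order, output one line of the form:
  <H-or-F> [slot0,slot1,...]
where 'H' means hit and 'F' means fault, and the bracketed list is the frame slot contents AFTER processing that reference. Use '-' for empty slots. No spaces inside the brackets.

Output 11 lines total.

F [7,-,-]
H [7,-,-]
F [7,4,-]
H [7,4,-]
F [7,4,2]
F [7,6,2]
H [7,6,2]
H [7,6,2]
F [7,6,5]
F [7,1,5]
F [2,1,5]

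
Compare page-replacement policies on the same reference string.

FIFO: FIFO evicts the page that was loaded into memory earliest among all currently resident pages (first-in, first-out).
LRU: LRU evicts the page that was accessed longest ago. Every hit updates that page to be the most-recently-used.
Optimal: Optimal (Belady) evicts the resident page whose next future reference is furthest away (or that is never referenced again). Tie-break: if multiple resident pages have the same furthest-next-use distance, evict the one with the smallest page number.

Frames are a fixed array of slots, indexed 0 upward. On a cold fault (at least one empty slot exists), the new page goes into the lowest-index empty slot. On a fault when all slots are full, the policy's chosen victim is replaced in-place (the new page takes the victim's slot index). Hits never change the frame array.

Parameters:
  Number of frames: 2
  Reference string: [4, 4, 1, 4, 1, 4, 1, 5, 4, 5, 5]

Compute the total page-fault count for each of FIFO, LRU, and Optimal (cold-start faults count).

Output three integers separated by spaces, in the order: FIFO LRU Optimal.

--- FIFO ---
  step 0: ref 4 -> FAULT, frames=[4,-] (faults so far: 1)
  step 1: ref 4 -> HIT, frames=[4,-] (faults so far: 1)
  step 2: ref 1 -> FAULT, frames=[4,1] (faults so far: 2)
  step 3: ref 4 -> HIT, frames=[4,1] (faults so far: 2)
  step 4: ref 1 -> HIT, frames=[4,1] (faults so far: 2)
  step 5: ref 4 -> HIT, frames=[4,1] (faults so far: 2)
  step 6: ref 1 -> HIT, frames=[4,1] (faults so far: 2)
  step 7: ref 5 -> FAULT, evict 4, frames=[5,1] (faults so far: 3)
  step 8: ref 4 -> FAULT, evict 1, frames=[5,4] (faults so far: 4)
  step 9: ref 5 -> HIT, frames=[5,4] (faults so far: 4)
  step 10: ref 5 -> HIT, frames=[5,4] (faults so far: 4)
  FIFO total faults: 4
--- LRU ---
  step 0: ref 4 -> FAULT, frames=[4,-] (faults so far: 1)
  step 1: ref 4 -> HIT, frames=[4,-] (faults so far: 1)
  step 2: ref 1 -> FAULT, frames=[4,1] (faults so far: 2)
  step 3: ref 4 -> HIT, frames=[4,1] (faults so far: 2)
  step 4: ref 1 -> HIT, frames=[4,1] (faults so far: 2)
  step 5: ref 4 -> HIT, frames=[4,1] (faults so far: 2)
  step 6: ref 1 -> HIT, frames=[4,1] (faults so far: 2)
  step 7: ref 5 -> FAULT, evict 4, frames=[5,1] (faults so far: 3)
  step 8: ref 4 -> FAULT, evict 1, frames=[5,4] (faults so far: 4)
  step 9: ref 5 -> HIT, frames=[5,4] (faults so far: 4)
  step 10: ref 5 -> HIT, frames=[5,4] (faults so far: 4)
  LRU total faults: 4
--- Optimal ---
  step 0: ref 4 -> FAULT, frames=[4,-] (faults so far: 1)
  step 1: ref 4 -> HIT, frames=[4,-] (faults so far: 1)
  step 2: ref 1 -> FAULT, frames=[4,1] (faults so far: 2)
  step 3: ref 4 -> HIT, frames=[4,1] (faults so far: 2)
  step 4: ref 1 -> HIT, frames=[4,1] (faults so far: 2)
  step 5: ref 4 -> HIT, frames=[4,1] (faults so far: 2)
  step 6: ref 1 -> HIT, frames=[4,1] (faults so far: 2)
  step 7: ref 5 -> FAULT, evict 1, frames=[4,5] (faults so far: 3)
  step 8: ref 4 -> HIT, frames=[4,5] (faults so far: 3)
  step 9: ref 5 -> HIT, frames=[4,5] (faults so far: 3)
  step 10: ref 5 -> HIT, frames=[4,5] (faults so far: 3)
  Optimal total faults: 3

Answer: 4 4 3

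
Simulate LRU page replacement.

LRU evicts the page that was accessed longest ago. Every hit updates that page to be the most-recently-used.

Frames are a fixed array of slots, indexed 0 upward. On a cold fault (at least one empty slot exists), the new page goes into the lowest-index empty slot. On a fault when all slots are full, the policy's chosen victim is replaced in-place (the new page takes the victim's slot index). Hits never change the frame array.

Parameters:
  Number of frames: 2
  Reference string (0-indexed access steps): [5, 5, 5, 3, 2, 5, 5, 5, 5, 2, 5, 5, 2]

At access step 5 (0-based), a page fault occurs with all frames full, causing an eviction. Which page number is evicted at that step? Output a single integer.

Step 0: ref 5 -> FAULT, frames=[5,-]
Step 1: ref 5 -> HIT, frames=[5,-]
Step 2: ref 5 -> HIT, frames=[5,-]
Step 3: ref 3 -> FAULT, frames=[5,3]
Step 4: ref 2 -> FAULT, evict 5, frames=[2,3]
Step 5: ref 5 -> FAULT, evict 3, frames=[2,5]
At step 5: evicted page 3

Answer: 3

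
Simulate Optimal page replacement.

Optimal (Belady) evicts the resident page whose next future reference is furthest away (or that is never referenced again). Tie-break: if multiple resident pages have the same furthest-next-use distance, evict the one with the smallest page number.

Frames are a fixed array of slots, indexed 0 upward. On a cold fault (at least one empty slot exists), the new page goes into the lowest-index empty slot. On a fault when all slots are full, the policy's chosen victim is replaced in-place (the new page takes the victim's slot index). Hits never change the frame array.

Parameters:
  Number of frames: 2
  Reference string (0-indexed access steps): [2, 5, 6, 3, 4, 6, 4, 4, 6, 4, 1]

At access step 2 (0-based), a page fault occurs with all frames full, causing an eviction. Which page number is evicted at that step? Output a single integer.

Step 0: ref 2 -> FAULT, frames=[2,-]
Step 1: ref 5 -> FAULT, frames=[2,5]
Step 2: ref 6 -> FAULT, evict 2, frames=[6,5]
At step 2: evicted page 2

Answer: 2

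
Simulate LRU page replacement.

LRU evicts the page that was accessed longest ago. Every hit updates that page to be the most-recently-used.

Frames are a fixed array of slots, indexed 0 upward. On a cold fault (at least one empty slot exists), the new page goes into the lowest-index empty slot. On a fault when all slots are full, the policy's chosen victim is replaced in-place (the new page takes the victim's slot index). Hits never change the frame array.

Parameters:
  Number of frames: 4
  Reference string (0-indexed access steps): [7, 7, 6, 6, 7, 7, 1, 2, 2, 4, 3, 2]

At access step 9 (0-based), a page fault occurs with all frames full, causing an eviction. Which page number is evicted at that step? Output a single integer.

Step 0: ref 7 -> FAULT, frames=[7,-,-,-]
Step 1: ref 7 -> HIT, frames=[7,-,-,-]
Step 2: ref 6 -> FAULT, frames=[7,6,-,-]
Step 3: ref 6 -> HIT, frames=[7,6,-,-]
Step 4: ref 7 -> HIT, frames=[7,6,-,-]
Step 5: ref 7 -> HIT, frames=[7,6,-,-]
Step 6: ref 1 -> FAULT, frames=[7,6,1,-]
Step 7: ref 2 -> FAULT, frames=[7,6,1,2]
Step 8: ref 2 -> HIT, frames=[7,6,1,2]
Step 9: ref 4 -> FAULT, evict 6, frames=[7,4,1,2]
At step 9: evicted page 6

Answer: 6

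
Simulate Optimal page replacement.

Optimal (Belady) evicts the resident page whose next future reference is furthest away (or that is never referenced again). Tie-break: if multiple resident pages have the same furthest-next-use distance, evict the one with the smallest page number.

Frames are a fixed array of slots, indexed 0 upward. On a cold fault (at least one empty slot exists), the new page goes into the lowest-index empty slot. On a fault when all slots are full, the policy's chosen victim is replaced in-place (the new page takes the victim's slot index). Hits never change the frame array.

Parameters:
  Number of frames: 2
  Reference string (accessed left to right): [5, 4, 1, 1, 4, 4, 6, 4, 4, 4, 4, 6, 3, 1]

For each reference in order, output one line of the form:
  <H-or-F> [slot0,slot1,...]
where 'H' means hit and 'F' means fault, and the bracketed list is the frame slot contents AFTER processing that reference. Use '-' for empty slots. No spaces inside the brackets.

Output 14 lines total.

F [5,-]
F [5,4]
F [1,4]
H [1,4]
H [1,4]
H [1,4]
F [6,4]
H [6,4]
H [6,4]
H [6,4]
H [6,4]
H [6,4]
F [6,3]
F [6,1]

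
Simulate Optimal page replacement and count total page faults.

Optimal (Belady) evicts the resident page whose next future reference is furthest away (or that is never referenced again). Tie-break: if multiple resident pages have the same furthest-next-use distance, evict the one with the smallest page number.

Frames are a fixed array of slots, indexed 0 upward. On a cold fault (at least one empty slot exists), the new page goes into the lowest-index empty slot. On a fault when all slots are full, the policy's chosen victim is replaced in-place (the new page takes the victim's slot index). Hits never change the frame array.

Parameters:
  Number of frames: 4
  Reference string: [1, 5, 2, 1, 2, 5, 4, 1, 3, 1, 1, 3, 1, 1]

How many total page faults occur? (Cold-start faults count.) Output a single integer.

Step 0: ref 1 → FAULT, frames=[1,-,-,-]
Step 1: ref 5 → FAULT, frames=[1,5,-,-]
Step 2: ref 2 → FAULT, frames=[1,5,2,-]
Step 3: ref 1 → HIT, frames=[1,5,2,-]
Step 4: ref 2 → HIT, frames=[1,5,2,-]
Step 5: ref 5 → HIT, frames=[1,5,2,-]
Step 6: ref 4 → FAULT, frames=[1,5,2,4]
Step 7: ref 1 → HIT, frames=[1,5,2,4]
Step 8: ref 3 → FAULT (evict 2), frames=[1,5,3,4]
Step 9: ref 1 → HIT, frames=[1,5,3,4]
Step 10: ref 1 → HIT, frames=[1,5,3,4]
Step 11: ref 3 → HIT, frames=[1,5,3,4]
Step 12: ref 1 → HIT, frames=[1,5,3,4]
Step 13: ref 1 → HIT, frames=[1,5,3,4]
Total faults: 5

Answer: 5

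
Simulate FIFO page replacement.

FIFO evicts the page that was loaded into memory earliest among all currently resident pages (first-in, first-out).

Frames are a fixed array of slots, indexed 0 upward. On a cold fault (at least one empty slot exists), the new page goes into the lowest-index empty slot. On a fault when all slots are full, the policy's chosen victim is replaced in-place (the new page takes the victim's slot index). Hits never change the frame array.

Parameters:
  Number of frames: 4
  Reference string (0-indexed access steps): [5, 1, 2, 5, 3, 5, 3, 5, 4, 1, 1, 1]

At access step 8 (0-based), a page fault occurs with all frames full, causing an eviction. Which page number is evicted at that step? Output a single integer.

Step 0: ref 5 -> FAULT, frames=[5,-,-,-]
Step 1: ref 1 -> FAULT, frames=[5,1,-,-]
Step 2: ref 2 -> FAULT, frames=[5,1,2,-]
Step 3: ref 5 -> HIT, frames=[5,1,2,-]
Step 4: ref 3 -> FAULT, frames=[5,1,2,3]
Step 5: ref 5 -> HIT, frames=[5,1,2,3]
Step 6: ref 3 -> HIT, frames=[5,1,2,3]
Step 7: ref 5 -> HIT, frames=[5,1,2,3]
Step 8: ref 4 -> FAULT, evict 5, frames=[4,1,2,3]
At step 8: evicted page 5

Answer: 5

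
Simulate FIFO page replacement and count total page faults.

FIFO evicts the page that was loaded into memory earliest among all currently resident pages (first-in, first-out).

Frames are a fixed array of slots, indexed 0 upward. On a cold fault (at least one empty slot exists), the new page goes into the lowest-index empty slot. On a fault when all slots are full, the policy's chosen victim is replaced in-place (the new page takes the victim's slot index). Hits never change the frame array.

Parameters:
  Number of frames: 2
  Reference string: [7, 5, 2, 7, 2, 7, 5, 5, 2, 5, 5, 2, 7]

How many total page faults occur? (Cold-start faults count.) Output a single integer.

Step 0: ref 7 → FAULT, frames=[7,-]
Step 1: ref 5 → FAULT, frames=[7,5]
Step 2: ref 2 → FAULT (evict 7), frames=[2,5]
Step 3: ref 7 → FAULT (evict 5), frames=[2,7]
Step 4: ref 2 → HIT, frames=[2,7]
Step 5: ref 7 → HIT, frames=[2,7]
Step 6: ref 5 → FAULT (evict 2), frames=[5,7]
Step 7: ref 5 → HIT, frames=[5,7]
Step 8: ref 2 → FAULT (evict 7), frames=[5,2]
Step 9: ref 5 → HIT, frames=[5,2]
Step 10: ref 5 → HIT, frames=[5,2]
Step 11: ref 2 → HIT, frames=[5,2]
Step 12: ref 7 → FAULT (evict 5), frames=[7,2]
Total faults: 7

Answer: 7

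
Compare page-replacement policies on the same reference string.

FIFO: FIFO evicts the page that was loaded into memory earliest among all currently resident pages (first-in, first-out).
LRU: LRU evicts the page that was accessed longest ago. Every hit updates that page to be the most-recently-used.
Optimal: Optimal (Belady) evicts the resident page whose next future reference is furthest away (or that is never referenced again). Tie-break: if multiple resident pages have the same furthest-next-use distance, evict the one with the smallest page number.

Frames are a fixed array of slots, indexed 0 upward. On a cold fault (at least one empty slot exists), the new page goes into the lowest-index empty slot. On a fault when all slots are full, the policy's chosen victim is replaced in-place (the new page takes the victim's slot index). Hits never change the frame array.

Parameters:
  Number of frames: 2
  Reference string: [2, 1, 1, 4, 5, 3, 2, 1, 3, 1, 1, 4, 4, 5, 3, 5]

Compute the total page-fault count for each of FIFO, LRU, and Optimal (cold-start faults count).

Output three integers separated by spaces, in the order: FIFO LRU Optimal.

--- FIFO ---
  step 0: ref 2 -> FAULT, frames=[2,-] (faults so far: 1)
  step 1: ref 1 -> FAULT, frames=[2,1] (faults so far: 2)
  step 2: ref 1 -> HIT, frames=[2,1] (faults so far: 2)
  step 3: ref 4 -> FAULT, evict 2, frames=[4,1] (faults so far: 3)
  step 4: ref 5 -> FAULT, evict 1, frames=[4,5] (faults so far: 4)
  step 5: ref 3 -> FAULT, evict 4, frames=[3,5] (faults so far: 5)
  step 6: ref 2 -> FAULT, evict 5, frames=[3,2] (faults so far: 6)
  step 7: ref 1 -> FAULT, evict 3, frames=[1,2] (faults so far: 7)
  step 8: ref 3 -> FAULT, evict 2, frames=[1,3] (faults so far: 8)
  step 9: ref 1 -> HIT, frames=[1,3] (faults so far: 8)
  step 10: ref 1 -> HIT, frames=[1,3] (faults so far: 8)
  step 11: ref 4 -> FAULT, evict 1, frames=[4,3] (faults so far: 9)
  step 12: ref 4 -> HIT, frames=[4,3] (faults so far: 9)
  step 13: ref 5 -> FAULT, evict 3, frames=[4,5] (faults so far: 10)
  step 14: ref 3 -> FAULT, evict 4, frames=[3,5] (faults so far: 11)
  step 15: ref 5 -> HIT, frames=[3,5] (faults so far: 11)
  FIFO total faults: 11
--- LRU ---
  step 0: ref 2 -> FAULT, frames=[2,-] (faults so far: 1)
  step 1: ref 1 -> FAULT, frames=[2,1] (faults so far: 2)
  step 2: ref 1 -> HIT, frames=[2,1] (faults so far: 2)
  step 3: ref 4 -> FAULT, evict 2, frames=[4,1] (faults so far: 3)
  step 4: ref 5 -> FAULT, evict 1, frames=[4,5] (faults so far: 4)
  step 5: ref 3 -> FAULT, evict 4, frames=[3,5] (faults so far: 5)
  step 6: ref 2 -> FAULT, evict 5, frames=[3,2] (faults so far: 6)
  step 7: ref 1 -> FAULT, evict 3, frames=[1,2] (faults so far: 7)
  step 8: ref 3 -> FAULT, evict 2, frames=[1,3] (faults so far: 8)
  step 9: ref 1 -> HIT, frames=[1,3] (faults so far: 8)
  step 10: ref 1 -> HIT, frames=[1,3] (faults so far: 8)
  step 11: ref 4 -> FAULT, evict 3, frames=[1,4] (faults so far: 9)
  step 12: ref 4 -> HIT, frames=[1,4] (faults so far: 9)
  step 13: ref 5 -> FAULT, evict 1, frames=[5,4] (faults so far: 10)
  step 14: ref 3 -> FAULT, evict 4, frames=[5,3] (faults so far: 11)
  step 15: ref 5 -> HIT, frames=[5,3] (faults so far: 11)
  LRU total faults: 11
--- Optimal ---
  step 0: ref 2 -> FAULT, frames=[2,-] (faults so far: 1)
  step 1: ref 1 -> FAULT, frames=[2,1] (faults so far: 2)
  step 2: ref 1 -> HIT, frames=[2,1] (faults so far: 2)
  step 3: ref 4 -> FAULT, evict 1, frames=[2,4] (faults so far: 3)
  step 4: ref 5 -> FAULT, evict 4, frames=[2,5] (faults so far: 4)
  step 5: ref 3 -> FAULT, evict 5, frames=[2,3] (faults so far: 5)
  step 6: ref 2 -> HIT, frames=[2,3] (faults so far: 5)
  step 7: ref 1 -> FAULT, evict 2, frames=[1,3] (faults so far: 6)
  step 8: ref 3 -> HIT, frames=[1,3] (faults so far: 6)
  step 9: ref 1 -> HIT, frames=[1,3] (faults so far: 6)
  step 10: ref 1 -> HIT, frames=[1,3] (faults so far: 6)
  step 11: ref 4 -> FAULT, evict 1, frames=[4,3] (faults so far: 7)
  step 12: ref 4 -> HIT, frames=[4,3] (faults so far: 7)
  step 13: ref 5 -> FAULT, evict 4, frames=[5,3] (faults so far: 8)
  step 14: ref 3 -> HIT, frames=[5,3] (faults so far: 8)
  step 15: ref 5 -> HIT, frames=[5,3] (faults so far: 8)
  Optimal total faults: 8

Answer: 11 11 8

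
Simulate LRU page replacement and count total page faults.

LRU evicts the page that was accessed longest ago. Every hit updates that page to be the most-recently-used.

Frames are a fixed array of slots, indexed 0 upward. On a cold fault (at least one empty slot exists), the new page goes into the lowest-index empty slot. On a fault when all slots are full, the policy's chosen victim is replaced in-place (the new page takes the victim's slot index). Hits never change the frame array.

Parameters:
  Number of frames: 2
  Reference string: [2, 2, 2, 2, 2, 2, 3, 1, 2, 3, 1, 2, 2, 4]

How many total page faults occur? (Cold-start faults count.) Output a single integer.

Answer: 8

Derivation:
Step 0: ref 2 → FAULT, frames=[2,-]
Step 1: ref 2 → HIT, frames=[2,-]
Step 2: ref 2 → HIT, frames=[2,-]
Step 3: ref 2 → HIT, frames=[2,-]
Step 4: ref 2 → HIT, frames=[2,-]
Step 5: ref 2 → HIT, frames=[2,-]
Step 6: ref 3 → FAULT, frames=[2,3]
Step 7: ref 1 → FAULT (evict 2), frames=[1,3]
Step 8: ref 2 → FAULT (evict 3), frames=[1,2]
Step 9: ref 3 → FAULT (evict 1), frames=[3,2]
Step 10: ref 1 → FAULT (evict 2), frames=[3,1]
Step 11: ref 2 → FAULT (evict 3), frames=[2,1]
Step 12: ref 2 → HIT, frames=[2,1]
Step 13: ref 4 → FAULT (evict 1), frames=[2,4]
Total faults: 8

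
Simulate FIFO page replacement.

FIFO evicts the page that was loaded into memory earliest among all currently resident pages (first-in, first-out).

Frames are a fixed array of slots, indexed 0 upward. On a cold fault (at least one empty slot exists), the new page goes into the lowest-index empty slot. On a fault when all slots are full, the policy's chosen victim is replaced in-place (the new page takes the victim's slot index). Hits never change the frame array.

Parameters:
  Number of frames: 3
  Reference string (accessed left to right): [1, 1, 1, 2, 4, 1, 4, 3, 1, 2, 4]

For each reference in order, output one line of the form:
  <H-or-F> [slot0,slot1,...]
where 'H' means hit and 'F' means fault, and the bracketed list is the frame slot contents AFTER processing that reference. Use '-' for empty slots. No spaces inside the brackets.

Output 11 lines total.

F [1,-,-]
H [1,-,-]
H [1,-,-]
F [1,2,-]
F [1,2,4]
H [1,2,4]
H [1,2,4]
F [3,2,4]
F [3,1,4]
F [3,1,2]
F [4,1,2]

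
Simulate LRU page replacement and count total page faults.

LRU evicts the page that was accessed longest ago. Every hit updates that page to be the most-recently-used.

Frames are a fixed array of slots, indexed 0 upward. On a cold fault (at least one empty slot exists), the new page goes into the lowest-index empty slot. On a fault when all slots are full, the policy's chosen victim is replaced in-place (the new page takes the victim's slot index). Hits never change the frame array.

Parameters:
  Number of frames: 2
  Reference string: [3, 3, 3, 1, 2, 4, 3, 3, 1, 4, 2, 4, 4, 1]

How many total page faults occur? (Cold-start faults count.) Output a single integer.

Answer: 9

Derivation:
Step 0: ref 3 → FAULT, frames=[3,-]
Step 1: ref 3 → HIT, frames=[3,-]
Step 2: ref 3 → HIT, frames=[3,-]
Step 3: ref 1 → FAULT, frames=[3,1]
Step 4: ref 2 → FAULT (evict 3), frames=[2,1]
Step 5: ref 4 → FAULT (evict 1), frames=[2,4]
Step 6: ref 3 → FAULT (evict 2), frames=[3,4]
Step 7: ref 3 → HIT, frames=[3,4]
Step 8: ref 1 → FAULT (evict 4), frames=[3,1]
Step 9: ref 4 → FAULT (evict 3), frames=[4,1]
Step 10: ref 2 → FAULT (evict 1), frames=[4,2]
Step 11: ref 4 → HIT, frames=[4,2]
Step 12: ref 4 → HIT, frames=[4,2]
Step 13: ref 1 → FAULT (evict 2), frames=[4,1]
Total faults: 9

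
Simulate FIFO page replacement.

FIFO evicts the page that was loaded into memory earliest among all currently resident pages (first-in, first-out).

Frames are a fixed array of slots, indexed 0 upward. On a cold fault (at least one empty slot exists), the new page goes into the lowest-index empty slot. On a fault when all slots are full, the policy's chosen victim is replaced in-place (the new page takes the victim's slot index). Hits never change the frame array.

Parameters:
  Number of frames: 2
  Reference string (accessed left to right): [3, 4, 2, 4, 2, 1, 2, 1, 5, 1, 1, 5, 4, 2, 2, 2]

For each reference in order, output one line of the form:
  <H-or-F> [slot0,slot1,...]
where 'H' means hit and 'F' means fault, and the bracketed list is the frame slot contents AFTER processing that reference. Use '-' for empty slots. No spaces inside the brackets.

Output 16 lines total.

F [3,-]
F [3,4]
F [2,4]
H [2,4]
H [2,4]
F [2,1]
H [2,1]
H [2,1]
F [5,1]
H [5,1]
H [5,1]
H [5,1]
F [5,4]
F [2,4]
H [2,4]
H [2,4]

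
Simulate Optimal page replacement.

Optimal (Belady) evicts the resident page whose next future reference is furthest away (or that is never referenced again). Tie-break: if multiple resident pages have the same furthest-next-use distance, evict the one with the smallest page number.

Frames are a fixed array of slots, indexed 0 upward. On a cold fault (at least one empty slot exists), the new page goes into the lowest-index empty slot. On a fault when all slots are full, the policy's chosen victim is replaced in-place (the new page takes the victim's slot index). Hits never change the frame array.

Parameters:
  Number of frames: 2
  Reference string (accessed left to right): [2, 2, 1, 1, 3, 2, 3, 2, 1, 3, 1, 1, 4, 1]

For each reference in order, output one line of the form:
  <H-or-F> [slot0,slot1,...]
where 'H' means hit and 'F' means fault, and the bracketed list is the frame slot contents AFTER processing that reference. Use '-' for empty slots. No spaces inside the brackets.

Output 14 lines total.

F [2,-]
H [2,-]
F [2,1]
H [2,1]
F [2,3]
H [2,3]
H [2,3]
H [2,3]
F [1,3]
H [1,3]
H [1,3]
H [1,3]
F [1,4]
H [1,4]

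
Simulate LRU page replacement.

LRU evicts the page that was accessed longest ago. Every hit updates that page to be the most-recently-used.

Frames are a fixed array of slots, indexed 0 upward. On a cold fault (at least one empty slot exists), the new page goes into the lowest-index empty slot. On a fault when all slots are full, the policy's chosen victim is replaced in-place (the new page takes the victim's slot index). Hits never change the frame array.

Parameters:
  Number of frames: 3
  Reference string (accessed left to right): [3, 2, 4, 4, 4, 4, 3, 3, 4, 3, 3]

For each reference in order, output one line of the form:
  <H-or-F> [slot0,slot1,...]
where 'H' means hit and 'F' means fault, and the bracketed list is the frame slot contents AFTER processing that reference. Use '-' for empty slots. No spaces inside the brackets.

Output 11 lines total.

F [3,-,-]
F [3,2,-]
F [3,2,4]
H [3,2,4]
H [3,2,4]
H [3,2,4]
H [3,2,4]
H [3,2,4]
H [3,2,4]
H [3,2,4]
H [3,2,4]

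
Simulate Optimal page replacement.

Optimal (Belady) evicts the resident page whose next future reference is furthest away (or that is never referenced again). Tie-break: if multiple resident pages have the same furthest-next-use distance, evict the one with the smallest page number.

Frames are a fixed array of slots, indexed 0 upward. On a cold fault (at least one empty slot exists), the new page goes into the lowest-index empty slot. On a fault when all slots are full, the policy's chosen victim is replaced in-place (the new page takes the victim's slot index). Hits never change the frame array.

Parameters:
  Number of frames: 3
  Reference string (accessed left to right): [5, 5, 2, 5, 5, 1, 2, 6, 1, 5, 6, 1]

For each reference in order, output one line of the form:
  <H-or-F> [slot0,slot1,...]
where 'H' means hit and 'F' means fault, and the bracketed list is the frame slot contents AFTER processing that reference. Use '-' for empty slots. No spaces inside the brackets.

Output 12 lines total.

F [5,-,-]
H [5,-,-]
F [5,2,-]
H [5,2,-]
H [5,2,-]
F [5,2,1]
H [5,2,1]
F [5,6,1]
H [5,6,1]
H [5,6,1]
H [5,6,1]
H [5,6,1]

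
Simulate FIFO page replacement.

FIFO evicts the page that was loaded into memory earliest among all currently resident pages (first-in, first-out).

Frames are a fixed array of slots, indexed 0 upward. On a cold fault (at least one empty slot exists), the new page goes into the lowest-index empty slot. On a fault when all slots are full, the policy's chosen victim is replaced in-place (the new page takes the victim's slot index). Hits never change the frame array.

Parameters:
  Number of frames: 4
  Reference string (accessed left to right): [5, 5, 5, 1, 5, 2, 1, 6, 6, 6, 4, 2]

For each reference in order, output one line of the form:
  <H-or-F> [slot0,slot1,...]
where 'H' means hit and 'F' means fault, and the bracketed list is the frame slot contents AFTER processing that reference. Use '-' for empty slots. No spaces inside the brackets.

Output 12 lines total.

F [5,-,-,-]
H [5,-,-,-]
H [5,-,-,-]
F [5,1,-,-]
H [5,1,-,-]
F [5,1,2,-]
H [5,1,2,-]
F [5,1,2,6]
H [5,1,2,6]
H [5,1,2,6]
F [4,1,2,6]
H [4,1,2,6]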